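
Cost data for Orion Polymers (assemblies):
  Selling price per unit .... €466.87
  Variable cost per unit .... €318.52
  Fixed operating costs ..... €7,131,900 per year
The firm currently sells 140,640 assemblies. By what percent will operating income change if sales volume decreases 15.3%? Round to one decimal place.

Contribution at this volume is 140,640 × €148.35 = €20,863,944.00.
EBIT = €20,863,944.00 − €7,131,900 = €13,732,044.00.
DOL = contribution ÷ EBIT = €20,863,944.00 ÷ €13,732,044.00 = 1.5194.
Operating income changes by 1.5194 × -15.3% = -23.2%.

-23.2%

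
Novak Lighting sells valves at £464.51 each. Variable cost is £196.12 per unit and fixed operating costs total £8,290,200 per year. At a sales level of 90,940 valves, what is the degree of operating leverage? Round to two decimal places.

At 90,940 units, contribution = 90,940 × £268.39 = £24,407,386.60.
Subtracting fixed costs: EBIT = £24,407,386.60 − £8,290,200 = £16,117,186.60.
DOL = contribution ÷ EBIT = £24,407,386.60 ÷ £16,117,186.60 = 1.5144.

1.51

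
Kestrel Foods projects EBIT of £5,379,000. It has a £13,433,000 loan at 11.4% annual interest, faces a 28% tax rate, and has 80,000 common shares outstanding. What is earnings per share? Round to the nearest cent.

Interest = £1,531,362.00, so EBT = £5,379,000 − £1,531,362.00 = £3,847,638.00.
Net income = £3,847,638.00 × (1 − 0.28) = £2,770,299.36.
Per share: £2,770,299.36 / 80,000 shares = £34.63.

£34.63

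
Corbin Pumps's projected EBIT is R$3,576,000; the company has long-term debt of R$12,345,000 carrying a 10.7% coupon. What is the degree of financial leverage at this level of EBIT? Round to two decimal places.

Interest = R$1,320,915.00.
Degree of financial leverage = EBIT / (EBIT − interest) = R$3,576,000 / R$2,255,085.00 = 1.5857.

1.59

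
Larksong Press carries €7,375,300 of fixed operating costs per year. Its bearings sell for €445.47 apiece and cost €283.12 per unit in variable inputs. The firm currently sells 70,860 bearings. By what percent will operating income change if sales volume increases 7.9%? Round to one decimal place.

Total contribution margin = 70,860 × €162.35 = €11,504,121.00.
Subtracting fixed costs: EBIT = €11,504,121.00 − €7,375,300 = €4,128,821.00.
DOL = contribution ÷ EBIT = €11,504,121.00 ÷ €4,128,821.00 = 2.7863.
Operating income changes by 2.7863 × +7.9% = +22.0%.

+22.0%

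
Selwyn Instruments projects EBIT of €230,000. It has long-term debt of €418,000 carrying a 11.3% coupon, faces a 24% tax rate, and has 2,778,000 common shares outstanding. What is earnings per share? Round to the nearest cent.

€0.05

Pre-tax income = €230,000 − €47,234.00 = €182,766.00.
Net income = €182,766.00 × (1 − 0.24) = €138,902.16.
EPS = €138,902.16 ÷ 2,778,000 = €0.05.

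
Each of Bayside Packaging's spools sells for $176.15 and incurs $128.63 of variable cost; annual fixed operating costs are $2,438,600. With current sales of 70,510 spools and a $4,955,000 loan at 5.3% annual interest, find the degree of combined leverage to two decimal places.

At 70,510 units, contribution = 70,510 × $47.52 = $3,350,635.20.
Subtracting fixed costs: EBIT = $3,350,635.20 − $2,438,600 = $912,035.20. Interest = $262,615.00.
DOL = $3,350,635.20 ÷ $912,035.20 = 3.6738; DFL = $912,035.20 ÷ $649,420.20 = 1.4044.
DCL = DOL × DFL = 3.6738 × 1.4044 = 5.1595.

5.16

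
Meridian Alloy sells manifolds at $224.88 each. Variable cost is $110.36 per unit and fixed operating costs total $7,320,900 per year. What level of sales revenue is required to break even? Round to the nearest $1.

Contribution margin per unit = $224.88 − $110.36 = $114.52, a CM ratio of $114.52 ÷ $224.88 = 0.5092.
Break-even sales = FC ÷ CM ratio = $7,320,900 × $224.88 / $114.52 = $14,375,864.

$14,375,864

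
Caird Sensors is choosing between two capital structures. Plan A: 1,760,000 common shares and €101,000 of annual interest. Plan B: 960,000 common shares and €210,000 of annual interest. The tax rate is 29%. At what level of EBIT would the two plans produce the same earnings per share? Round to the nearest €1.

At indifference, (EBIT − 101,000)(1 − t)/1,760,000 = (EBIT − 210,000)(1 − t)/960,000.
The (1 − t) factor cancels: (EBIT − 101,000) × 960,000 = (EBIT − 210,000) × 1,760,000.
EBIT × (1,760,000 − 960,000) = 210,000 × 1,760,000 − 101,000 × 960,000 = 272,640,000,000, so EBIT = 272,640,000,000 ÷ 800,000 = 340,800.00.

€340,800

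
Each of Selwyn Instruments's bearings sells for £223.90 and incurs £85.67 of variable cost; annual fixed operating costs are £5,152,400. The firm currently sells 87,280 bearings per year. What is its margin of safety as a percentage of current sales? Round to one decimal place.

57.3%

Unit CM = price − variable cost = £223.90 − £85.67 = £138.23. Break-even units = £5,152,400 ÷ £138.23 = 37,274.11; break-even revenue = 37,274.11 × £223.90 = £8,345,672.86.
Current sales = 87,280 × £223.90 = £19,541,992.00.
Margin of safety = (£19,541,992.00 − £8,345,672.86) ÷ £19,541,992.00 = 57.3%.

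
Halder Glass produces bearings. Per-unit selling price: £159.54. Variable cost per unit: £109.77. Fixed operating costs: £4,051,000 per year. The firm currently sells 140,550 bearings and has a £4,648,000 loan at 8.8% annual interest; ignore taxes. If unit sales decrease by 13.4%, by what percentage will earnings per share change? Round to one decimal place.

-37.0%

Contribution at this volume is 140,550 × £49.77 = £6,995,173.50.
Subtracting fixed costs: EBIT = £6,995,173.50 − £4,051,000 = £2,944,173.50.
After interest of £409,024.00, pre-tax earnings = £2,535,149.50.
DCL = total CM / (EBIT − I) = £6,995,173.50 / £2,535,149.50 = 2.7593.
%ΔEPS = DCL × %ΔSales = 2.7593 × -13.4% = -37.0%.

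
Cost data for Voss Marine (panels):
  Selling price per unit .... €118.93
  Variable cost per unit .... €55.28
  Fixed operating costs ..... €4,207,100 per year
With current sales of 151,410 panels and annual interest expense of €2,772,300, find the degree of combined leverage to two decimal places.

Contribution at this volume is 151,410 × €63.65 = €9,637,246.50.
EBIT = €9,637,246.50 − €4,207,100 = €5,430,146.50. Interest = €2,772,300.00, so EBIT − I = €2,657,846.50.
DCL = contribution ÷ (EBIT − I) = €9,637,246.50 ÷ €2,657,846.50 = 3.6260.

3.63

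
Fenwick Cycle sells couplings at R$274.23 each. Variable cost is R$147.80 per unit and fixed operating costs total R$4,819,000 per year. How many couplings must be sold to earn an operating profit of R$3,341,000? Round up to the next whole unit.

Contribution margin per unit = R$274.23 − R$147.80 = R$126.43.
Required volume = (fixed costs + target profit) ÷ CM = (R$4,819,000 + R$3,341,000) ÷ R$126.43 = 64,541.64, so 64,542 couplings.

64,542 couplings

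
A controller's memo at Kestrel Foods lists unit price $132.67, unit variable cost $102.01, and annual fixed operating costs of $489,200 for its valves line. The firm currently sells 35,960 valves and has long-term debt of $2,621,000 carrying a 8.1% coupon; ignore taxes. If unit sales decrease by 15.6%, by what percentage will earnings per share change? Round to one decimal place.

Total contribution margin = 35,960 × $30.66 = $1,102,533.60.
Subtracting fixed costs: EBIT = $1,102,533.60 − $489,200 = $613,333.60.
Interest = $212,301.00, so EBIT − I = $401,032.60.
DCL = total CM / (EBIT − I) = $1,102,533.60 / $401,032.60 = 2.7492.
EPS therefore changes by 2.7492 × (-15.6%) = -42.9%.

-42.9%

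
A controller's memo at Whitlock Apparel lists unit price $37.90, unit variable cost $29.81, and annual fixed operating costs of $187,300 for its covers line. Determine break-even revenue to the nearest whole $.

$877,462

CM per unit = $37.90 − $29.81 = $8.09; CM ratio = $8.09 / $37.90 = 0.2135.
Break-even revenue = fixed costs × price ÷ CM = $187,300 × $37.90 ÷ $8.09 = $877,462.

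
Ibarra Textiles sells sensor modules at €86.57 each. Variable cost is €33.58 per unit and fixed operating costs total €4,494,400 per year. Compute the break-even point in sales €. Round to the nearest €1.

Contribution margin per unit = €86.57 − €33.58 = €52.99, a CM ratio of €52.99 ÷ €86.57 = 0.6121.
Break-even revenue = fixed costs × price ÷ CM = €4,494,400 × €86.57 ÷ €52.99 = €7,342,521.

€7,342,521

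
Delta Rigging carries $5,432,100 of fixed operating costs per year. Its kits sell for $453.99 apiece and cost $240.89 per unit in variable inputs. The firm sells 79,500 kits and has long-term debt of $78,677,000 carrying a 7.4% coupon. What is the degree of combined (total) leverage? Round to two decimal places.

2.98

Total contribution margin = 79,500 × $213.10 = $16,941,450.00.
EBIT = $16,941,450.00 − $5,432,100 = $11,509,350.00. Interest = $5,822,098.00.
DOL = $16,941,450.00 ÷ $11,509,350.00 = 1.4720; DFL = $11,509,350.00 ÷ $5,687,252.00 = 2.0237.
Combined leverage = 1.4720 × 2.0237 = 2.9789.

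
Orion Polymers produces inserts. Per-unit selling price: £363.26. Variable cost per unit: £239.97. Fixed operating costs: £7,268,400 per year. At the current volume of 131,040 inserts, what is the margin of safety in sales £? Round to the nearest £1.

£26,186,074

Contribution margin per unit = £363.26 − £239.97 = £123.29. Break-even units = £7,268,400 ÷ £123.29 = 58,953.69; break-even revenue = 58,953.69 × £363.26 = £21,415,516.13.
Actual sales revenue = 131,040 × £363.26 = £47,601,590.40.
Margin of safety = £47,601,590.40 − £21,415,516.13 = £26,186,074.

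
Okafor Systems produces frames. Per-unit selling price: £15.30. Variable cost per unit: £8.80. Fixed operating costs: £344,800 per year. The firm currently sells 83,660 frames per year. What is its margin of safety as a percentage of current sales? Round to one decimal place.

Contribution margin per unit = £15.30 − £8.80 = £6.50. Break-even units = £344,800 ÷ £6.50 = 53,046.15; break-even revenue = 53,046.15 × £15.30 = £811,606.15.
Current sales = 83,660 × £15.30 = £1,279,998.00.
Margin of safety = (£1,279,998.00 − £811,606.15) ÷ £1,279,998.00 = 36.6%.

36.6%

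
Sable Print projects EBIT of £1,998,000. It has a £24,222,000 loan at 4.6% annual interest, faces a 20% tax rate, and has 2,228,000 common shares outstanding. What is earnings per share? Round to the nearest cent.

£0.32

Interest = £1,114,212.00, so EBT = £1,998,000 − £1,114,212.00 = £883,788.00.
Net income = £883,788.00 × (1 − 0.20) = £707,030.40.
Per share: £707,030.40 / 2,228,000 shares = £0.32.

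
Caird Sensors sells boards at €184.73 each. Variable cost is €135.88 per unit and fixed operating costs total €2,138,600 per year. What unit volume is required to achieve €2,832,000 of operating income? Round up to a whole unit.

Contribution margin per unit = €184.73 − €135.88 = €48.85.
Need Q such that Q × €48.85 − €2,138,600 = €2,832,000, i.e. Q = €4,970,600 / €48.85 = 101,752.30 → 101,753.

101,753 boards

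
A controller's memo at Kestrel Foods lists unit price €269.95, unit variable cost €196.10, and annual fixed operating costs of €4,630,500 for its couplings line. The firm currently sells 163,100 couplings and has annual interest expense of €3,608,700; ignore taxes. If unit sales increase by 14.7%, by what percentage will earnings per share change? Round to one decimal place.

+46.5%

At 163,100 units, contribution = 163,100 × €73.85 = €12,044,935.00.
EBIT = €12,044,935.00 − €4,630,500 = €7,414,435.00.
Interest = €3,608,700.00, so EBIT − I = €3,805,735.00.
Degree of combined leverage = contribution ÷ (EBIT − I) = €12,044,935.00 ÷ €3,805,735.00 = 3.1649.
EPS therefore changes by 3.1649 × (+14.7%) = +46.5%.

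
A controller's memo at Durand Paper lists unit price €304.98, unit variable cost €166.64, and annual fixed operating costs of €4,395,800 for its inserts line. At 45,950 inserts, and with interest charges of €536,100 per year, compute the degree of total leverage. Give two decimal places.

Contribution at this volume is 45,950 × €138.34 = €6,356,723.00.
EBIT = €6,356,723.00 − €4,395,800 = €1,960,923.00. Interest = €536,100.00.
DOL = €6,356,723.00 ÷ €1,960,923.00 = 3.2417; DFL = €1,960,923.00 ÷ €1,424,823.00 = 1.3763.
DCL = DOL × DFL = 3.2417 × 1.3763 = 4.4616.

4.46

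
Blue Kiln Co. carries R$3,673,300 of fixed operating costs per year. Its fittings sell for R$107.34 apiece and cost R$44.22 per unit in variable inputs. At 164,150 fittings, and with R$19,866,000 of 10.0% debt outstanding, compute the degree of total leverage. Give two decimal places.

2.20

At 164,150 units, contribution = 164,150 × R$63.12 = R$10,361,148.00.
EBIT = R$10,361,148.00 − R$3,673,300 = R$6,687,848.00. Interest = R$1,986,600.00.
DOL = R$10,361,148.00 ÷ R$6,687,848.00 = 1.5492; DFL = R$6,687,848.00 ÷ R$4,701,248.00 = 1.4226.
DCL = DOL × DFL = 1.5492 × 1.4226 = 2.2039.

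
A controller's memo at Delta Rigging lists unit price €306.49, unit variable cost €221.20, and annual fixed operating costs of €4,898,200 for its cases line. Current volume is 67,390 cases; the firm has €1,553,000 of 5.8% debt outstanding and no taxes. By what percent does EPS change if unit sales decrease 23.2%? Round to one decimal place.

-175.6%

At 67,390 units, contribution = 67,390 × €85.29 = €5,747,693.10.
EBIT = €5,747,693.10 − €4,898,200 = €849,493.10.
Interest = €90,074.00, so EBIT − I = €759,419.10.
Degree of combined leverage = contribution ÷ (EBIT − I) = €5,747,693.10 ÷ €759,419.10 = 7.5685.
%ΔEPS = DCL × %ΔSales = 7.5685 × -23.2% = -175.6%.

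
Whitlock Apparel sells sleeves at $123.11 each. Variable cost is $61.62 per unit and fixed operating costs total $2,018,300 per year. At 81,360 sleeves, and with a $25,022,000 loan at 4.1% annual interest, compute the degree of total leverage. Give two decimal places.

Contribution at this volume is 81,360 × $61.49 = $5,002,826.40.
Subtracting fixed costs: EBIT = $5,002,826.40 − $2,018,300 = $2,984,526.40. Interest = $1,025,902.00, so EBIT − I = $1,958,624.40.
DCL = contribution ÷ (EBIT − I) = $5,002,826.40 ÷ $1,958,624.40 = 2.5543.

2.55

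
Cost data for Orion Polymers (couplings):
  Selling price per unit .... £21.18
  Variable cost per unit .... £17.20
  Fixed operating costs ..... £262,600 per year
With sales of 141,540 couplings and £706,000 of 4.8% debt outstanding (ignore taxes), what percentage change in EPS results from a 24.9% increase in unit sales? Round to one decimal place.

At 141,540 units, contribution = 141,540 × £3.98 = £563,329.20.
Subtracting fixed costs: EBIT = £563,329.20 − £262,600 = £300,729.20.
After interest of £33,888.00, pre-tax earnings = £266,841.20.
Degree of combined leverage = contribution ÷ (EBIT − I) = £563,329.20 ÷ £266,841.20 = 2.1111.
EPS therefore changes by 2.1111 × (+24.9%) = +52.6%.

+52.6%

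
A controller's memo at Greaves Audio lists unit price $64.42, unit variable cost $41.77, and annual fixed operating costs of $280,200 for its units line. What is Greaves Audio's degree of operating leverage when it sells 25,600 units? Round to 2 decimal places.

1.94

Total contribution margin = 25,600 × $22.65 = $579,840.00.
EBIT = $579,840.00 − $280,200 = $299,640.00.
DOL = contribution ÷ EBIT = $579,840.00 ÷ $299,640.00 = 1.9351.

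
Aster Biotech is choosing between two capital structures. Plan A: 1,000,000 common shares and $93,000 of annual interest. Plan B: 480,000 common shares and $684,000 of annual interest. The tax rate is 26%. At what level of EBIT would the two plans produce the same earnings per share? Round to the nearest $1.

$1,229,538

At indifference, (EBIT − 93,000)(1 − t)/1,000,000 = (EBIT − 684,000)(1 − t)/480,000.
The (1 − t) factor cancels: (EBIT − 93,000) × 480,000 = (EBIT − 684,000) × 1,000,000.
EBIT × (1,000,000 − 480,000) = 684,000 × 1,000,000 − 93,000 × 480,000 = 639,360,000,000, so EBIT = 639,360,000,000 ÷ 520,000 = 1,229,538.46.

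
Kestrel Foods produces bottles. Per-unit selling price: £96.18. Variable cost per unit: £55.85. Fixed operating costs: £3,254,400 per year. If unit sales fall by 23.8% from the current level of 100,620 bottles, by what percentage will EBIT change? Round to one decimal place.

-120.2%

At 100,620 units, contribution = 100,620 × £40.33 = £4,058,004.60.
Operating income = contribution − fixed costs = £4,058,004.60 − £3,254,400 = £803,604.60.
Degree of operating leverage = £4,058,004.60 / £803,604.60 = 5.0498.
Operating income changes by 5.0498 × -23.8% = -120.2%.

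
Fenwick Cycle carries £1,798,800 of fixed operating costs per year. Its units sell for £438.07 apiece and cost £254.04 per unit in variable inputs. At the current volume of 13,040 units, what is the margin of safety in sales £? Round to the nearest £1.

Each unit contributes £438.07 − £254.04 = £184.03. Break-even units = £1,798,800 ÷ £184.03 = 9,774.49; break-even revenue = 9,774.49 × £438.07 = £4,281,912.28.
Current sales = 13,040 × £438.07 = £5,712,432.80.
Margin of safety = £5,712,432.80 − £4,281,912.28 = £1,430,521.

£1,430,521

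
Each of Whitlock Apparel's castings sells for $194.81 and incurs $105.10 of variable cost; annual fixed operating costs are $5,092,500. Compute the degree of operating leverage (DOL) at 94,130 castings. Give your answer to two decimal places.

2.52

Total contribution margin = 94,130 × $89.71 = $8,444,402.30.
EBIT = $8,444,402.30 − $5,092,500 = $3,351,902.30.
So DOL = total CM / EBIT = $8,444,402.30 / $3,351,902.30 = 2.5193.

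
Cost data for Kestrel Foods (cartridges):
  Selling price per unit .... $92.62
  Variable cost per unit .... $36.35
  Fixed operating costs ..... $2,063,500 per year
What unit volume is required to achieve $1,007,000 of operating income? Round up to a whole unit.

54,568 cartridges

Unit CM = price − variable cost = $92.62 − $36.35 = $56.27.
Required volume = (fixed costs + target profit) ÷ CM = ($2,063,500 + $1,007,000) ÷ $56.27 = 54,567.26, so 54,568 cartridges.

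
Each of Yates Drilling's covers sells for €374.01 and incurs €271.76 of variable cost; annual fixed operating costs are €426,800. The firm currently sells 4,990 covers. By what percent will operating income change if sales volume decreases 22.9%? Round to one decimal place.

At 4,990 units, contribution = 4,990 × €102.25 = €510,227.50.
Operating income = contribution − fixed costs = €510,227.50 − €426,800 = €83,427.50.
Degree of operating leverage = €510,227.50 / €83,427.50 = 6.1158.
So EBIT moves 6.1158 × (-22.9%) = -140.1%.

-140.1%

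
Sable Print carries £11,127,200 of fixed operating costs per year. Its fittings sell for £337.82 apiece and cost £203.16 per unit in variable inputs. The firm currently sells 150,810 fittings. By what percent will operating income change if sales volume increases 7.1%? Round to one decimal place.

+15.7%

At 150,810 units, contribution = 150,810 × £134.66 = £20,308,074.60.
Subtracting fixed costs: EBIT = £20,308,074.60 − £11,127,200 = £9,180,874.60.
Degree of operating leverage = £20,308,074.60 / £9,180,874.60 = 2.2120.
Operating income changes by 2.2120 × +7.1% = +15.7%.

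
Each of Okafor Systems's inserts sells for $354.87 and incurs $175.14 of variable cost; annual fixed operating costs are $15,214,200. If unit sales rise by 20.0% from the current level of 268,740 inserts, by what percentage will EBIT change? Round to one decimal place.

At 268,740 units, contribution = 268,740 × $179.73 = $48,300,640.20.
Subtracting fixed costs: EBIT = $48,300,640.20 − $15,214,200 = $33,086,440.20.
So DOL = total CM / EBIT = $48,300,640.20 / $33,086,440.20 = 1.4598.
%ΔEBIT = DOL × %ΔSales = 1.4598 × +20.0% = +29.2%.

+29.2%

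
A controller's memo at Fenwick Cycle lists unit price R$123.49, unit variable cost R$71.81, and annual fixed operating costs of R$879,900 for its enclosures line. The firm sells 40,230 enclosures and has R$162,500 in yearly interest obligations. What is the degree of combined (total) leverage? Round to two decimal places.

2.01

Contribution at this volume is 40,230 × R$51.68 = R$2,079,086.40.
EBIT = R$2,079,086.40 − R$879,900 = R$1,199,186.40. Interest = R$162,500.00.
DOL = R$2,079,086.40 ÷ R$1,199,186.40 = 1.7337; DFL = R$1,199,186.40 ÷ R$1,036,686.40 = 1.1567.
Combined leverage = 1.7337 × 1.1567 = 2.0054.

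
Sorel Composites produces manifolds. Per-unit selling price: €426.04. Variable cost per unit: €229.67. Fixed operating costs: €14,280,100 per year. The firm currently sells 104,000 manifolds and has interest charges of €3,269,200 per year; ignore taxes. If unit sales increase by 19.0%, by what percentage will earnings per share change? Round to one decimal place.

Total contribution margin = 104,000 × €196.37 = €20,422,480.00.
EBIT = €20,422,480.00 − €14,280,100 = €6,142,380.00.
Interest = €3,269,200.00, so EBIT − I = €2,873,180.00.
DCL = total CM / (EBIT − I) = €20,422,480.00 / €2,873,180.00 = 7.1080.
%ΔEPS = DCL × %ΔSales = 7.1080 × +19.0% = +135.1%.

+135.1%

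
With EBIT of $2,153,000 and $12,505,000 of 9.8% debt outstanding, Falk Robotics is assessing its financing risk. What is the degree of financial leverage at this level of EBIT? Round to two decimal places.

2.32

Annual interest charges come to $1,225,490.00.
Degree of financial leverage = EBIT / (EBIT − interest) = $2,153,000 / $927,510.00 = 2.3213.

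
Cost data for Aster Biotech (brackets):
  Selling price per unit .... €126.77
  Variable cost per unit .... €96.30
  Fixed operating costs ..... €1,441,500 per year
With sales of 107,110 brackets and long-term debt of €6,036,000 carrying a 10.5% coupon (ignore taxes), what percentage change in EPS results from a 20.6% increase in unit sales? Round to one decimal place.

+56.6%

Total contribution margin = 107,110 × €30.47 = €3,263,641.70.
EBIT = €3,263,641.70 − €1,441,500 = €1,822,141.70.
After interest of €633,780.00, pre-tax earnings = €1,188,361.70.
Degree of combined leverage = contribution ÷ (EBIT − I) = €3,263,641.70 ÷ €1,188,361.70 = 2.7463.
%ΔEPS = DCL × %ΔSales = 2.7463 × +20.6% = +56.6%.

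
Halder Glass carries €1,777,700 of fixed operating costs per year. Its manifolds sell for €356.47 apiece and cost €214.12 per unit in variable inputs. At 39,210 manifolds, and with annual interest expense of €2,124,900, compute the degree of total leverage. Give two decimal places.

3.32

Contribution at this volume is 39,210 × €142.35 = €5,581,543.50.
Operating income = contribution − fixed costs = €5,581,543.50 − €1,777,700 = €3,803,843.50. Interest = €2,124,900.00, so EBIT − I = €1,678,943.50.
DCL = contribution ÷ (EBIT − I) = €5,581,543.50 ÷ €1,678,943.50 = 3.3244.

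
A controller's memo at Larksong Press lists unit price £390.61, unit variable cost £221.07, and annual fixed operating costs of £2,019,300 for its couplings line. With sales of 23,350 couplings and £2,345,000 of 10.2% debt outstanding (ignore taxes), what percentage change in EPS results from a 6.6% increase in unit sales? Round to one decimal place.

Contribution at this volume is 23,350 × £169.54 = £3,958,759.00.
Operating income = contribution − fixed costs = £3,958,759.00 − £2,019,300 = £1,939,459.00.
After interest of £239,190.00, pre-tax earnings = £1,700,269.00.
DCL = total CM / (EBIT − I) = £3,958,759.00 / £1,700,269.00 = 2.3283.
%ΔEPS = DCL × %ΔSales = 2.3283 × +6.6% = +15.4%.

+15.4%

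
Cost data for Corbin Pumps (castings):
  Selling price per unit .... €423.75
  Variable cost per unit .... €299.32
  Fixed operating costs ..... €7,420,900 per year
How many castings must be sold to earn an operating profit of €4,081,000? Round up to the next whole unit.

92,437 castings

Unit CM = price − variable cost = €423.75 − €299.32 = €124.43.
Required volume = (fixed costs + target profit) ÷ CM = (€7,420,900 + €4,081,000) ÷ €124.43 = 92,436.71, so 92,437 castings.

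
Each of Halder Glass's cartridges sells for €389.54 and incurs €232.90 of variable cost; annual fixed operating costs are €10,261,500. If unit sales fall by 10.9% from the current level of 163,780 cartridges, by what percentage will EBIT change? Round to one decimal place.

Contribution at this volume is 163,780 × €156.64 = €25,654,499.20.
Subtracting fixed costs: EBIT = €25,654,499.20 − €10,261,500 = €15,392,999.20.
So DOL = total CM / EBIT = €25,654,499.20 / €15,392,999.20 = 1.6666.
Operating income changes by 1.6666 × -10.9% = -18.2%.

-18.2%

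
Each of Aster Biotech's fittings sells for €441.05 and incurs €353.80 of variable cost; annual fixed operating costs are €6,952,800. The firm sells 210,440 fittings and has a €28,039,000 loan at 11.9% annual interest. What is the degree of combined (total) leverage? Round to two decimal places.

2.27

Contribution at this volume is 210,440 × €87.25 = €18,360,890.00.
Operating income = contribution − fixed costs = €18,360,890.00 − €6,952,800 = €11,408,090.00. Interest = €3,336,641.00, so EBIT − I = €8,071,449.00.
DCL = contribution ÷ (EBIT − I) = €18,360,890.00 ÷ €8,071,449.00 = 2.2748.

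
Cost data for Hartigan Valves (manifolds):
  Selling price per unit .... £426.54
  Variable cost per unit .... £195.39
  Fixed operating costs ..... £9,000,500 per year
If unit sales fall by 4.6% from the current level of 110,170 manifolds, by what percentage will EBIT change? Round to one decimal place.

Total contribution margin = 110,170 × £231.15 = £25,465,795.50.
Subtracting fixed costs: EBIT = £25,465,795.50 − £9,000,500 = £16,465,295.50.
Degree of operating leverage = £25,465,795.50 / £16,465,295.50 = 1.5466.
%ΔEBIT = DOL × %ΔSales = 1.5466 × -4.6% = -7.1%.

-7.1%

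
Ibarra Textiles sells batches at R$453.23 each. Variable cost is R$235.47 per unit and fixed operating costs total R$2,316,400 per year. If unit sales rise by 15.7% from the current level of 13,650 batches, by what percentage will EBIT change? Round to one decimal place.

+71.1%

Contribution at this volume is 13,650 × R$217.76 = R$2,972,424.00.
EBIT = R$2,972,424.00 − R$2,316,400 = R$656,024.00.
So DOL = total CM / EBIT = R$2,972,424.00 / R$656,024.00 = 4.5310.
Operating income changes by 4.5310 × +15.7% = +71.1%.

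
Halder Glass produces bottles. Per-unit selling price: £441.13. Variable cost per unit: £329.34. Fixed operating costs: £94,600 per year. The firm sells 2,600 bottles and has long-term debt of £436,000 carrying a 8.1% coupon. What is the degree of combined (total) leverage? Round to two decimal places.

1.81

Total contribution margin = 2,600 × £111.79 = £290,654.00.
Subtracting fixed costs: EBIT = £290,654.00 − £94,600 = £196,054.00. Interest = £35,316.00.
DOL = £290,654.00 ÷ £196,054.00 = 1.4825; DFL = £196,054.00 ÷ £160,738.00 = 1.2197.
Combined leverage = 1.4825 × 1.2197 = 1.8082.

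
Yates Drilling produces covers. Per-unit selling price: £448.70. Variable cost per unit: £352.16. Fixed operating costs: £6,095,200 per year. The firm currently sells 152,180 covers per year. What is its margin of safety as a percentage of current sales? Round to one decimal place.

58.5%

Each unit contributes £448.70 − £352.16 = £96.54. Break-even units = £6,095,200 ÷ £96.54 = 63,136.52; break-even revenue = 63,136.52 × £448.70 = £28,329,358.19.
Current sales = 152,180 × £448.70 = £68,283,166.00.
Margin of safety = (£68,283,166.00 − £28,329,358.19) ÷ £68,283,166.00 = 58.5%.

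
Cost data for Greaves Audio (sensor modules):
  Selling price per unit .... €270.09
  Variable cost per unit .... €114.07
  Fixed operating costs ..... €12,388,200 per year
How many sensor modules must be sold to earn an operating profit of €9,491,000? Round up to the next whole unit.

Unit CM = price − variable cost = €270.09 − €114.07 = €156.02.
Units = (FC + target) / CM = (€12,388,200 + €9,491,000) / €156.02 = 140,233.30, so 140,234 sensor modules.

140,234 sensor modules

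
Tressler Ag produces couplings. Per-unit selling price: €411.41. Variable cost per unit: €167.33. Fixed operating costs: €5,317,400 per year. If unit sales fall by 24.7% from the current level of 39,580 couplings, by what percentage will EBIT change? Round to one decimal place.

At 39,580 units, contribution = 39,580 × €244.08 = €9,660,686.40.
Subtracting fixed costs: EBIT = €9,660,686.40 − €5,317,400 = €4,343,286.40.
So DOL = total CM / EBIT = €9,660,686.40 / €4,343,286.40 = 2.2243.
Operating income changes by 2.2243 × -24.7% = -54.9%.

-54.9%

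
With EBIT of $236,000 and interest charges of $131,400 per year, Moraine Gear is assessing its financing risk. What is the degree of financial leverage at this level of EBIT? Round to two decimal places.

Interest = $131,400.00.
DFL = EBIT ÷ (EBIT − I) = $236,000 ÷ ($236,000 − $131,400.00) = $236,000 ÷ $104,600.00 = 2.2562.

2.26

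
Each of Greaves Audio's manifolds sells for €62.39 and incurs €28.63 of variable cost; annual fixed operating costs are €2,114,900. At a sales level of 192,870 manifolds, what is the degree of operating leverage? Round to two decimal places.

1.48

At 192,870 units, contribution = 192,870 × €33.76 = €6,511,291.20.
Subtracting fixed costs: EBIT = €6,511,291.20 − €2,114,900 = €4,396,391.20.
DOL = contribution ÷ EBIT = €6,511,291.20 ÷ €4,396,391.20 = 1.4811.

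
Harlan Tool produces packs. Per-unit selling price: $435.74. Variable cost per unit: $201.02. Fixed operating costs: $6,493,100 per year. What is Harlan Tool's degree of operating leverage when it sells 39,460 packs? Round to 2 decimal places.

Contribution at this volume is 39,460 × $234.72 = $9,262,051.20.
EBIT = $9,262,051.20 − $6,493,100 = $2,768,951.20.
DOL = contribution ÷ EBIT = $9,262,051.20 ÷ $2,768,951.20 = 3.3450.

3.34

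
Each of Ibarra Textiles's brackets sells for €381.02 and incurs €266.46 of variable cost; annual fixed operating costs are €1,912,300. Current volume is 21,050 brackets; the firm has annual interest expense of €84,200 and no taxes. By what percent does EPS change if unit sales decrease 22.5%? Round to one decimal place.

-130.7%

Total contribution margin = 21,050 × €114.56 = €2,411,488.00.
Subtracting fixed costs: EBIT = €2,411,488.00 − €1,912,300 = €499,188.00.
Interest = €84,200.00, so EBIT − I = €414,988.00.
Degree of combined leverage = contribution ÷ (EBIT − I) = €2,411,488.00 ÷ €414,988.00 = 5.8110.
EPS therefore changes by 5.8110 × (-22.5%) = -130.7%.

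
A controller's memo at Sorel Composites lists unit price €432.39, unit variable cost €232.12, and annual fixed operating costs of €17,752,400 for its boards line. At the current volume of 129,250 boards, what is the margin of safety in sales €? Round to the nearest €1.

Each unit contributes €432.39 − €232.12 = €200.27. Break-even units = €17,752,400 ÷ €200.27 = 88,642.33; break-even revenue = 88,642.33 × €432.39 = €38,328,058.30.
Current sales = 129,250 × €432.39 = €55,886,407.50.
Margin of safety = €55,886,407.50 − €38,328,058.30 = €17,558,349.

€17,558,349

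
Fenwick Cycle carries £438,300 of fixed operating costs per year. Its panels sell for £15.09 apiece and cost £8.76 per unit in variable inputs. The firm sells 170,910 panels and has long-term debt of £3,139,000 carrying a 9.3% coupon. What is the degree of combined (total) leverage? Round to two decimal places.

Contribution at this volume is 170,910 × £6.33 = £1,081,860.30.
Subtracting fixed costs: EBIT = £1,081,860.30 − £438,300 = £643,560.30. Interest = £291,927.00, so EBIT − I = £351,633.30.
DCL = contribution ÷ (EBIT − I) = £1,081,860.30 ÷ £351,633.30 = 3.0767.

3.08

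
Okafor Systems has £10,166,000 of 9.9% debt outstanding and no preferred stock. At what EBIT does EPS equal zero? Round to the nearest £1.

Annual interest = 9.9% × £10,166,000 = £1,006,434.00.
With no preferred dividends, EPS = 0 when EBIT exactly covers interest, so the financial break-even EBIT is £1,006,434.00.

£1,006,434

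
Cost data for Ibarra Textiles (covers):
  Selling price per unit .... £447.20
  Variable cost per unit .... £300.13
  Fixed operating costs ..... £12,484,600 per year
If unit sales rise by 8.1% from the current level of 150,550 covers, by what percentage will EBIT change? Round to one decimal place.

+18.6%

Contribution at this volume is 150,550 × £147.07 = £22,141,388.50.
EBIT = £22,141,388.50 − £12,484,600 = £9,656,788.50.
So DOL = total CM / EBIT = £22,141,388.50 / £9,656,788.50 = 2.2928.
So EBIT moves 2.2928 × (+8.1%) = +18.6%.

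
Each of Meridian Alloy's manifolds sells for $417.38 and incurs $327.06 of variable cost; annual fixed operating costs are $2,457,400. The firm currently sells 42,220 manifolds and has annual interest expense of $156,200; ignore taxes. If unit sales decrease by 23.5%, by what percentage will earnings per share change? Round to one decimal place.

Total contribution margin = 42,220 × $90.32 = $3,813,310.40.
Operating income = contribution − fixed costs = $3,813,310.40 − $2,457,400 = $1,355,910.40.
Interest = $156,200.00, so EBIT − I = $1,199,710.40.
DCL = total CM / (EBIT − I) = $3,813,310.40 / $1,199,710.40 = 3.1785.
EPS therefore changes by 3.1785 × (-23.5%) = -74.7%.

-74.7%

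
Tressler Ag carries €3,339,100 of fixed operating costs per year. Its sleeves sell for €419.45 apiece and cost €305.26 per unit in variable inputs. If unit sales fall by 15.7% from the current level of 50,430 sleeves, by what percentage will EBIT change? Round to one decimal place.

Contribution at this volume is 50,430 × €114.19 = €5,758,601.70.
Subtracting fixed costs: EBIT = €5,758,601.70 − €3,339,100 = €2,419,501.70.
DOL = contribution ÷ EBIT = €5,758,601.70 ÷ €2,419,501.70 = 2.3801.
Operating income changes by 2.3801 × -15.7% = -37.4%.

-37.4%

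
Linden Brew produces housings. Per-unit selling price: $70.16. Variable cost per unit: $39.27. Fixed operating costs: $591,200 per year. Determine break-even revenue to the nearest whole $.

CM per unit = $70.16 − $39.27 = $30.89; CM ratio = $30.89 / $70.16 = 0.4403.
Break-even sales = FC ÷ CM ratio = $591,200 × $70.16 / $30.89 = $1,342,784.

$1,342,784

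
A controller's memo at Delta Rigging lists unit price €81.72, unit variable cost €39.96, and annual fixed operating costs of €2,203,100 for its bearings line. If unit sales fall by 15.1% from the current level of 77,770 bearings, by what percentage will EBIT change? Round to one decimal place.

At 77,770 units, contribution = 77,770 × €41.76 = €3,247,675.20.
EBIT = €3,247,675.20 − €2,203,100 = €1,044,575.20.
Degree of operating leverage = €3,247,675.20 / €1,044,575.20 = 3.1091.
So EBIT moves 3.1091 × (-15.1%) = -46.9%.

-46.9%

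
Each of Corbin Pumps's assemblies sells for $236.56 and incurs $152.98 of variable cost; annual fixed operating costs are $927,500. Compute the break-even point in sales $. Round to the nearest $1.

$2,625,142

CM per unit = $236.56 − $152.98 = $83.58; CM ratio = $83.58 / $236.56 = 0.3533.
Break-even revenue = fixed costs × price ÷ CM = $927,500 × $236.56 ÷ $83.58 = $2,625,142.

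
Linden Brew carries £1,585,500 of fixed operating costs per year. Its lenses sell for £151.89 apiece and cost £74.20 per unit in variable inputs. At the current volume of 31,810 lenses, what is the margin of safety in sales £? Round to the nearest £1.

Each unit contributes £151.89 − £74.20 = £77.69. Break-even units = £1,585,500 ÷ £77.69 = 20,408.03; break-even revenue = 20,408.03 × £151.89 = £3,099,775.97.
Actual sales revenue = 31,810 × £151.89 = £4,831,620.90.
Margin of safety = £4,831,620.90 − £3,099,775.97 = £1,731,845.

£1,731,845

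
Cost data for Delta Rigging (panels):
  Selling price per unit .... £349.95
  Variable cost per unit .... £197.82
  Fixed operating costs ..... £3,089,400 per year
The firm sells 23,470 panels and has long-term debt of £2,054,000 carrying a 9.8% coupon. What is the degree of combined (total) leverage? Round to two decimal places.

At 23,470 units, contribution = 23,470 × £152.13 = £3,570,491.10.
Operating income = contribution − fixed costs = £3,570,491.10 − £3,089,400 = £481,091.10. Interest = £201,292.00, so EBIT − I = £279,799.10.
Degree of total leverage = total CM / (EBIT − interest) = £3,570,491.10 / £279,799.10 = 12.7609.

12.76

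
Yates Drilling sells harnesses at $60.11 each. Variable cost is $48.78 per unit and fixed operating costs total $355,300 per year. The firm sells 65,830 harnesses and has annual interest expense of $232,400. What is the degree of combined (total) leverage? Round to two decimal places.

Total contribution margin = 65,830 × $11.33 = $745,853.90.
Subtracting fixed costs: EBIT = $745,853.90 − $355,300 = $390,553.90. Interest = $232,400.00, so EBIT − I = $158,153.90.
DCL = contribution ÷ (EBIT − I) = $745,853.90 ÷ $158,153.90 = 4.7160.

4.72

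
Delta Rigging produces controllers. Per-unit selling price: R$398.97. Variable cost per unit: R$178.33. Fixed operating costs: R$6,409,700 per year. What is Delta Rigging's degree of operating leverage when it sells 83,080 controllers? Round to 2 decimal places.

Total contribution margin = 83,080 × R$220.64 = R$18,330,771.20.
EBIT = R$18,330,771.20 − R$6,409,700 = R$11,921,071.20.
DOL = contribution ÷ EBIT = R$18,330,771.20 ÷ R$11,921,071.20 = 1.5377.

1.54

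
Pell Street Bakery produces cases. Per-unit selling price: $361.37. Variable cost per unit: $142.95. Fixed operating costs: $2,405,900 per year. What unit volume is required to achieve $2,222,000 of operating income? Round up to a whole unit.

Contribution margin per unit = $361.37 − $142.95 = $218.42.
Units = (FC + target) / CM = ($2,405,900 + $2,222,000) / $218.42 = 21,188.08, so 21,189 cases.

21,189 cases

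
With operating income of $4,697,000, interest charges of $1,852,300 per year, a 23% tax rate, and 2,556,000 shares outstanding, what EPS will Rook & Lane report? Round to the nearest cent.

$0.86

Interest = $1,852,300.00, so EBT = $4,697,000 − $1,852,300.00 = $2,844,700.00.
After tax at 23%: net income = $2,844,700.00 × 0.77 = $2,190,419.00.
Per share: $2,190,419.00 / 2,556,000 shares = $0.86.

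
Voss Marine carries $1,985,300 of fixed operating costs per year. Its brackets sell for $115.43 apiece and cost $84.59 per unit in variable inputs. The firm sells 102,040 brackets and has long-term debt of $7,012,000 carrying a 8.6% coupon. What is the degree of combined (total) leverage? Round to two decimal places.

Total contribution margin = 102,040 × $30.84 = $3,146,913.60.
Operating income = contribution − fixed costs = $3,146,913.60 − $1,985,300 = $1,161,613.60. Interest = $603,032.00.
DOL = $3,146,913.60 ÷ $1,161,613.60 = 2.7091; DFL = $1,161,613.60 ÷ $558,581.60 = 2.0796.
Combined leverage = 2.7091 × 2.0796 = 5.6338.

5.63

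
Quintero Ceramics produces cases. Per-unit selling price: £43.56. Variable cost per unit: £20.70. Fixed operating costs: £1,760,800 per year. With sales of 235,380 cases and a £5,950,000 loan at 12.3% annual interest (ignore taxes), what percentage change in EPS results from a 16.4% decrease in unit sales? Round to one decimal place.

At 235,380 units, contribution = 235,380 × £22.86 = £5,380,786.80.
EBIT = £5,380,786.80 − £1,760,800 = £3,619,986.80.
After interest of £731,850.00, pre-tax earnings = £2,888,136.80.
Degree of combined leverage = contribution ÷ (EBIT − I) = £5,380,786.80 ÷ £2,888,136.80 = 1.8631.
EPS therefore changes by 1.8631 × (-16.4%) = -30.6%.

-30.6%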